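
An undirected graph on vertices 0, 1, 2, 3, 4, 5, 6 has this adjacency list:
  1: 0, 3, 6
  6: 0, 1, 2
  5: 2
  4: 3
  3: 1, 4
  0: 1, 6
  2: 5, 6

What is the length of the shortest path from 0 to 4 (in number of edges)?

Distance 0: 0.
Distance 1: 1, 6.
Distance 2: 2, 3.
Distance 3: 4, 5 — contains 4.

3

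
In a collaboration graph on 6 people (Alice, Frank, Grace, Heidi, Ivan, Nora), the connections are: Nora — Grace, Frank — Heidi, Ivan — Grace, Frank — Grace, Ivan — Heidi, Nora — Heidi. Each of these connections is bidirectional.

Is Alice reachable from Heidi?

No

Explore from Heidi.
Distance 1: reach Frank, Ivan, Nora.
Distance 2: reach Grace.
The search is exhausted without reaching Alice; it lies in a different component.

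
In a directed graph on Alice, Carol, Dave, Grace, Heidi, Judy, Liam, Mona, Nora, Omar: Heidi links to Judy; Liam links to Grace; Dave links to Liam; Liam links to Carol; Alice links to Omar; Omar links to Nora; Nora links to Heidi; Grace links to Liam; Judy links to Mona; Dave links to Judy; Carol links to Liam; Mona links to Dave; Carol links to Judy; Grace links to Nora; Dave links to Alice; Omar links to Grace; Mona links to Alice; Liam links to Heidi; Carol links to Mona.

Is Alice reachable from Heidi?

Yes

Explore from Heidi.
Distance 1: reach Judy.
Distance 2: reach Mona.
Distance 3: reach Alice, Dave.
Found Alice.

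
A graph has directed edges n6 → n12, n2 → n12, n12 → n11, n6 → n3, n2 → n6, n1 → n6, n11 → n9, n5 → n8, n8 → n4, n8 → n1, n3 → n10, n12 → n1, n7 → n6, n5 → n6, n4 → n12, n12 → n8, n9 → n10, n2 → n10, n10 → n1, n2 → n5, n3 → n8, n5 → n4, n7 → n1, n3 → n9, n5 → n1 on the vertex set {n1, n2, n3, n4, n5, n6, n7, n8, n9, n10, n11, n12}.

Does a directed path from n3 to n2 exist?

Explore from n3.
Distance 1: reach n8, n9, n10.
Distance 2: reach n1, n4.
Distance 3: reach n6, n12.
Distance 4: reach n11.
The search from n3 is exhausted; no directed path reaches n2.

No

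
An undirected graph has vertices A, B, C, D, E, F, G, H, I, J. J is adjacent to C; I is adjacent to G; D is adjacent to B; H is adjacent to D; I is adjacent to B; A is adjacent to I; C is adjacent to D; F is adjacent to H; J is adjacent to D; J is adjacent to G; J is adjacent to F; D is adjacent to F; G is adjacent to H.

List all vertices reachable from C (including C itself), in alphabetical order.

A, B, C, D, F, G, H, I, J

Start at C.
Its neighbours: D, J.
Then their neighbours: B, F, G, H.
Then next layer: I.
Then next layer: A.
Nothing further is reachable.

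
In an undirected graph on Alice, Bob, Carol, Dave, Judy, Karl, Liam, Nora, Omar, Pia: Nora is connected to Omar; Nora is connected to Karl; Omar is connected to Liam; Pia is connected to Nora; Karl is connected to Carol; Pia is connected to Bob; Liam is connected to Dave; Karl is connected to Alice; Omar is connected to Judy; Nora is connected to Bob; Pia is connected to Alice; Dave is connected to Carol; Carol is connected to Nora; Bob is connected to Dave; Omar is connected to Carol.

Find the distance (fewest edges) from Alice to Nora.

2

Distance 0: Alice.
Distance 1: Karl, Pia.
Distance 2: Bob, Carol, Nora — contains Nora.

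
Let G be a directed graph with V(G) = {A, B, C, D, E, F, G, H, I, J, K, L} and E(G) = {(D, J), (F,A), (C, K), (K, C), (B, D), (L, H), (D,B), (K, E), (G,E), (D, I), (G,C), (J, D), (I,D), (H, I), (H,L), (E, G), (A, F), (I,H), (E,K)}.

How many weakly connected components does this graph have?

3

From A: component {A, F}.
From B: component {B, D, H, I, J, L}.
From C: component {C, E, G, K}.
That's 3 components.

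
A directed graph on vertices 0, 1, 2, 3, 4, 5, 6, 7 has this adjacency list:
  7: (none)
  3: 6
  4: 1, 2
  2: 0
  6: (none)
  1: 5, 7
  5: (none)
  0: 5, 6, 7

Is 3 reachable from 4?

Explore from 4.
Distance 1: reach 1, 2.
Distance 2: reach 0, 5, 7.
Distance 3: reach 6.
The search from 4 is exhausted; no directed path reaches 3.

No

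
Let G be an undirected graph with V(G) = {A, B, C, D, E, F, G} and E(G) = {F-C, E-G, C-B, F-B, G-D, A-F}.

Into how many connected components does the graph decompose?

From A: component {A, B, C, F}.
From D: component {D, E, G}.
That's 2 components.

2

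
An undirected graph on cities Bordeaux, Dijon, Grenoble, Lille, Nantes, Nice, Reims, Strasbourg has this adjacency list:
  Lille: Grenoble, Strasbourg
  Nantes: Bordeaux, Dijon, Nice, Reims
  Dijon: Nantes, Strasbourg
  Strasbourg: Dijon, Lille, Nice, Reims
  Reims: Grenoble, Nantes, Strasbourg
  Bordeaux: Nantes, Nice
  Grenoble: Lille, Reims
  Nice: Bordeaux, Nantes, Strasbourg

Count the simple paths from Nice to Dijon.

Nice–Bordeaux–Nantes–Dijon
Nice–Bordeaux–Nantes–Reims–Grenoble–Lille–Strasbourg–Dijon
Nice–Bordeaux–Nantes–Reims–Strasbourg–Dijon
Nice–Nantes–Dijon
Nice–Nantes–Reims–Grenoble–Lille–Strasbourg–Dijon
Nice–Nantes–Reims–Strasbourg–Dijon
Nice–Strasbourg–Dijon
Nice–Strasbourg–Lille–Grenoble–Reims–Nantes–Dijon
Nice–Strasbourg–Reims–Nantes–Dijon

9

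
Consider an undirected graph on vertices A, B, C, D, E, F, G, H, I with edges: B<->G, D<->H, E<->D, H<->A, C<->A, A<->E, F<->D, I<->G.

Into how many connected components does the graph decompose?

From A: component {A, C, D, E, F, H}.
From B: component {B, G, I}.
That's 2 components.

2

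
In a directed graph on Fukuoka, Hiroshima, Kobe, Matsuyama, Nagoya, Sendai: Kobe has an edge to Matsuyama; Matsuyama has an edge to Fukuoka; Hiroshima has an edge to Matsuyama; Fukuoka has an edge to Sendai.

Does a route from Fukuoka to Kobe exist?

Explore from Fukuoka.
Distance 1: reach Sendai.
The search from Fukuoka is exhausted; no directed path reaches Kobe.

No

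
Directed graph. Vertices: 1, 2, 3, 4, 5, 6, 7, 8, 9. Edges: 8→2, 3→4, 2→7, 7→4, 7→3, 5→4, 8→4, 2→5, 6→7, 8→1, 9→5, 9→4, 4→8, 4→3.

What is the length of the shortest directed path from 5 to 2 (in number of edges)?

Distance 0: 5.
Distance 1: 4.
Distance 2: 3, 8.
Distance 3: 1, 2 — contains 2.

3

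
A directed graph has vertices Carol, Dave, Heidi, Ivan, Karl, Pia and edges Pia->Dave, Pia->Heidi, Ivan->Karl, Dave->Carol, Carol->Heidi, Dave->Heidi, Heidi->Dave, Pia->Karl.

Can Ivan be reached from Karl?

Karl has no outgoing edges, so nothing is reachable from it.

No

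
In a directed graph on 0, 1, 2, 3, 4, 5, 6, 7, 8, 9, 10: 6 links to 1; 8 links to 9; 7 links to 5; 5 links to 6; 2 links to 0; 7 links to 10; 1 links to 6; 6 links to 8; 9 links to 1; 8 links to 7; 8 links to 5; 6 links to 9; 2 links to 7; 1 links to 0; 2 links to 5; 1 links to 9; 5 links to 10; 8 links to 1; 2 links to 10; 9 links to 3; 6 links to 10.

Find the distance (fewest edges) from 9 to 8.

Distance 0: 9.
Distance 1: 1, 3.
Distance 2: 0, 6.
Distance 3: 8, 10 — contains 8.

3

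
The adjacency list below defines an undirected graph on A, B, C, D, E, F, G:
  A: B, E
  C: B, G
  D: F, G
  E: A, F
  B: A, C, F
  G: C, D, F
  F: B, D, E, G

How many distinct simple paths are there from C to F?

C–B–A–E–F
C–B–F
C–G–D–F
C–G–F

4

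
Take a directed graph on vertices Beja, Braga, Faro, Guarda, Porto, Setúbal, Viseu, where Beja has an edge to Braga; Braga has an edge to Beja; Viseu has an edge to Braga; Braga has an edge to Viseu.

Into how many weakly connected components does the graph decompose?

5

From Beja: component {Beja, Braga, Viseu}.
From Faro: component {Faro}.
From Guarda: component {Guarda}.
From Porto: component {Porto}.
From Setúbal: component {Setúbal}.
That's 5 components.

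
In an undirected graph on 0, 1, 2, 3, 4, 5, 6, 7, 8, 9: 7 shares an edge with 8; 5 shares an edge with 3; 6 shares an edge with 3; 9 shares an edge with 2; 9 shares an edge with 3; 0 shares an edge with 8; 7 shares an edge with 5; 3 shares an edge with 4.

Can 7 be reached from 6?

Explore from 6.
Distance 1: reach 3.
Distance 2: reach 4, 5, 9.
Distance 3: reach 2, 7.
Found 7.

Yes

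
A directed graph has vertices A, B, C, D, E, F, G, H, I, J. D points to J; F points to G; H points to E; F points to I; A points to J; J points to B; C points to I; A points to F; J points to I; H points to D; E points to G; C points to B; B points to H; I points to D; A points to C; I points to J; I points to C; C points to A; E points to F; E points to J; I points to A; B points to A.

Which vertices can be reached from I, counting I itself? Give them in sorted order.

Start at I.
Its neighbours: A, C, D, J.
Then their neighbours: B, F.
Then next layer: G, H.
Then next layer: E.
Every vertex is now reached.

A, B, C, D, E, F, G, H, I, J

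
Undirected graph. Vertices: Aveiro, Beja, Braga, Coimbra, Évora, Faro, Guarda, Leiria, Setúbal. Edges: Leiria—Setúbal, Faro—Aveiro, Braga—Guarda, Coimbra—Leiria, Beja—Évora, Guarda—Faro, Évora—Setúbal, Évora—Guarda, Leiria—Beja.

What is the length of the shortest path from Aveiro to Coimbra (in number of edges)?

6

Distance 0: Aveiro.
Distance 1: Faro.
Distance 2: Guarda.
Distance 3: Braga, Évora.
Distance 4: Beja, Setúbal.
Distance 5: Leiria.
Distance 6: Coimbra — contains Coimbra.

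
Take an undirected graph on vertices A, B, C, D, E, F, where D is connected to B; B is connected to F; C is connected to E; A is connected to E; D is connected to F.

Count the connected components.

From A: component {A, C, E}.
From B: component {B, D, F}.
That's 2 components.

2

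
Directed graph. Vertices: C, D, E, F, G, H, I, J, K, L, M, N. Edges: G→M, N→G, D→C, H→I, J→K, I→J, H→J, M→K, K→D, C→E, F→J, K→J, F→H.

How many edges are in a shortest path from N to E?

6

Distance 0: N.
Distance 1: G.
Distance 2: M.
Distance 3: K.
Distance 4: D, J.
Distance 5: C.
Distance 6: E — contains E.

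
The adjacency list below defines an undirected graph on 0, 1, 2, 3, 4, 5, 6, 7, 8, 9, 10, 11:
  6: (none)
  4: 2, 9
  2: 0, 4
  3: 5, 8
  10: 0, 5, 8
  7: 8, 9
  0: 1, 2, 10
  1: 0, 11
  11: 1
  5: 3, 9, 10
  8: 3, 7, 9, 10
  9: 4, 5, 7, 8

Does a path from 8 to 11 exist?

Explore from 8.
Distance 1: reach 3, 7, 9, 10.
Distance 2: reach 0, 4, 5.
Distance 3: reach 1, 2.
Distance 4: reach 11.
Found 11.

Yes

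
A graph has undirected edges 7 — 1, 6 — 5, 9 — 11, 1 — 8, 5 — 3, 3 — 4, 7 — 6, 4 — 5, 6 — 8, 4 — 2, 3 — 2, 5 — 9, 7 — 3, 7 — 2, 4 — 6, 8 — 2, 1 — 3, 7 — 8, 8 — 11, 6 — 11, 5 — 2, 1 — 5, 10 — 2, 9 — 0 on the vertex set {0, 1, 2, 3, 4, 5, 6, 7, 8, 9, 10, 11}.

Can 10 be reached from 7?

Yes

Explore from 7.
Distance 1: reach 1, 2, 3, 6, 8.
Distance 2: reach 4, 5, 10, 11.
Found 10.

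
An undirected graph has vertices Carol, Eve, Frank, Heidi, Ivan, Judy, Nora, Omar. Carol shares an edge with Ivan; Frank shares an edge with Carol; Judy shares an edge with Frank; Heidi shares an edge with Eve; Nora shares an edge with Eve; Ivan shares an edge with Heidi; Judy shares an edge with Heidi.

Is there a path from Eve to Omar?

No

Explore from Eve.
Distance 1: reach Heidi, Nora.
Distance 2: reach Ivan, Judy.
Distance 3: reach Carol, Frank.
The search is exhausted without reaching Omar; it lies in a different component.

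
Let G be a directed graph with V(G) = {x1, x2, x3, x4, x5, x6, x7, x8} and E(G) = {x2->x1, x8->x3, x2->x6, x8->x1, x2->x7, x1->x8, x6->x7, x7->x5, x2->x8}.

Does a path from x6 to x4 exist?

Explore from x6.
Distance 1: reach x7.
Distance 2: reach x5.
The search from x6 is exhausted; no directed path reaches x4.

No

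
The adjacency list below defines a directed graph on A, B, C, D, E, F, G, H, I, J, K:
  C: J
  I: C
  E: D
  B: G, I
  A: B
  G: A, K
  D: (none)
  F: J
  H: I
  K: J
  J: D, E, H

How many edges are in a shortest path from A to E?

Distance 0: A.
Distance 1: B.
Distance 2: G, I.
Distance 3: C, K.
Distance 4: J.
Distance 5: D, E, H — contains E.

5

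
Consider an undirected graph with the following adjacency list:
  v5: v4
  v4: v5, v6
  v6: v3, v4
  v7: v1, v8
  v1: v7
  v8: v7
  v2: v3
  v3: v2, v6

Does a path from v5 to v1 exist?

Explore from v5.
Distance 1: reach v4.
Distance 2: reach v6.
Distance 3: reach v3.
Distance 4: reach v2.
The search is exhausted without reaching v1; it lies in a different component.

No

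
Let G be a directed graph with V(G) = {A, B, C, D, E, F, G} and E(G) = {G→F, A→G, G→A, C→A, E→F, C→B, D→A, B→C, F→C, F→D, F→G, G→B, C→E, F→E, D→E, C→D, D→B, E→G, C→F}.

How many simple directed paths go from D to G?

D→A→G
D→B→C→A→G
D→B→C→E→F→G
D→B→C→E→G
D→B→C→F→E→G
D→B→C→F→G
D→E→F→C→A→G
D→E→F→G
D→E→G

9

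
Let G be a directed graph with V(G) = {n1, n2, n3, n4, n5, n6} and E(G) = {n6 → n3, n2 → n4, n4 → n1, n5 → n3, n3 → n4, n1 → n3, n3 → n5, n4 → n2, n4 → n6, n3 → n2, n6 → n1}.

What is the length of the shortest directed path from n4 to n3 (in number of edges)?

2

Distance 0: n4.
Distance 1: n1, n2, n6.
Distance 2: n3 — contains n3.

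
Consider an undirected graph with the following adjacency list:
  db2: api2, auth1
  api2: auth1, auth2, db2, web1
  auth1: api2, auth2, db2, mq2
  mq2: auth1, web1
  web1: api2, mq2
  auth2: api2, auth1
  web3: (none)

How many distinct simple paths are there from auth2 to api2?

auth2–api2
auth2–auth1–api2
auth2–auth1–db2–api2
auth2–auth1–mq2–web1–api2

4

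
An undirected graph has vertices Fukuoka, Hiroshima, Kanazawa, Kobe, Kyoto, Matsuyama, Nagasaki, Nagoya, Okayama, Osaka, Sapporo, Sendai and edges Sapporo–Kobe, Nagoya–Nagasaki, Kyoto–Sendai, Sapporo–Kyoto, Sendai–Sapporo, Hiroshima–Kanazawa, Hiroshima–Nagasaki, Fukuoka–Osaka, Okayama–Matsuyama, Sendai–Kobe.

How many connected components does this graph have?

From Fukuoka: component {Fukuoka, Osaka}.
From Hiroshima: component {Hiroshima, Kanazawa, Nagasaki, Nagoya}.
From Kobe: component {Kobe, Kyoto, Sapporo, Sendai}.
From Matsuyama: component {Matsuyama, Okayama}.
That's 4 components.

4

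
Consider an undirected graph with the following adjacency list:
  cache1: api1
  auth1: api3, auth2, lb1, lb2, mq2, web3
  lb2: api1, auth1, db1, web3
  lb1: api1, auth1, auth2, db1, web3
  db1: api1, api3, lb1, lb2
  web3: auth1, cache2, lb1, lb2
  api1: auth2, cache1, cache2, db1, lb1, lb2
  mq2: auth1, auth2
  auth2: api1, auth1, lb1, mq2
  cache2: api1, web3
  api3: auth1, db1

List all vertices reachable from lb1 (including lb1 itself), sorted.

api1, api3, auth1, auth2, cache1, cache2, db1, lb1, lb2, mq2, web3

Start at lb1.
Its neighbours: api1, auth1, auth2, db1, web3.
Then their neighbours: api3, cache1, cache2, lb2, mq2.
Every vertex is now reached.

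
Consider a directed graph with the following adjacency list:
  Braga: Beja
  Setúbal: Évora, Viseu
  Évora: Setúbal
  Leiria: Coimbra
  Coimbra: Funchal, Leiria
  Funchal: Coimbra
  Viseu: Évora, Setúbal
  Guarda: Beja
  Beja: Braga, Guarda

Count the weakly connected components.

3

From Beja: component {Beja, Braga, Guarda}.
From Coimbra: component {Coimbra, Funchal, Leiria}.
From Évora: component {Évora, Setúbal, Viseu}.
That's 3 components.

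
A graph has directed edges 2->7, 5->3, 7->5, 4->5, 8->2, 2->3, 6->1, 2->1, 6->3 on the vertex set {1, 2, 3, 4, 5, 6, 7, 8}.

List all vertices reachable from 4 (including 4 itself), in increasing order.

3, 4, 5

Start at 4.
Its neighbours: 5.
Then their neighbours: 3.
Nothing further is reachable.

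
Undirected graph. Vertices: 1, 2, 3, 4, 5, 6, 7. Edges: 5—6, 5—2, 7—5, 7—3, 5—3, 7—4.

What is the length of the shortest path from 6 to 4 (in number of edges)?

3

Distance 0: 6.
Distance 1: 5.
Distance 2: 2, 3, 7.
Distance 3: 4 — contains 4.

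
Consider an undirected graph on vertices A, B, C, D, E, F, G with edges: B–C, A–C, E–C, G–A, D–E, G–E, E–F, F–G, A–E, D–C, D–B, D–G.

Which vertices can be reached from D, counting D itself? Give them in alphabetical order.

Start at D.
Its neighbours: B, C, E, G.
Then their neighbours: A, F.
Every vertex is now reached.

A, B, C, D, E, F, G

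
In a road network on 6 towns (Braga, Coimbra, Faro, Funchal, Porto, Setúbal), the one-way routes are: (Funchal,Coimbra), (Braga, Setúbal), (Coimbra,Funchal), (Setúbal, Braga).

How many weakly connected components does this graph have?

From Braga: component {Braga, Setúbal}.
From Coimbra: component {Coimbra, Funchal}.
From Faro: component {Faro}.
From Porto: component {Porto}.
That's 4 components.

4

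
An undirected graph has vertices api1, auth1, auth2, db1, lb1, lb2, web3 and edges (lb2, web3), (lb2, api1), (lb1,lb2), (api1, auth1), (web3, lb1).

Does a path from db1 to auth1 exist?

db1 has no edges, so nothing is reachable from it.

No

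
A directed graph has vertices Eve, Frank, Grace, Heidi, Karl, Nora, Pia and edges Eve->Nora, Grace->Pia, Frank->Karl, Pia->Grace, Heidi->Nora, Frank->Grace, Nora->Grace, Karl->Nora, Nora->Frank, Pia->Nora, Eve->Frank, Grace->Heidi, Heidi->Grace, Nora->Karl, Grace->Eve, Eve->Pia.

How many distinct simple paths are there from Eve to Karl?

9

Eve→Frank→Grace→Heidi→Nora→Karl
Eve→Frank→Grace→Pia→Nora→Karl
Eve→Frank→Karl
Eve→Nora→Frank→Karl
Eve→Nora→Karl
Eve→Pia→Grace→Heidi→Nora→Frank→Karl
Eve→Pia→Grace→Heidi→Nora→Karl
Eve→Pia→Nora→Frank→Karl
Eve→Pia→Nora→Karl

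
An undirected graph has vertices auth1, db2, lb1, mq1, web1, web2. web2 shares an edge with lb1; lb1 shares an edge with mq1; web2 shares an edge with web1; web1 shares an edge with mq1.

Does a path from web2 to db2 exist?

No

Explore from web2.
Distance 1: reach lb1, web1.
Distance 2: reach mq1.
The search is exhausted without reaching db2; it lies in a different component.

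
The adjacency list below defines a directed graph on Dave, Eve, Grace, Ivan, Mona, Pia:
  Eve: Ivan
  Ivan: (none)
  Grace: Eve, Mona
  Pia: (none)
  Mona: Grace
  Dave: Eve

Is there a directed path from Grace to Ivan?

Yes

Explore from Grace.
Distance 1: reach Eve, Mona.
Distance 2: reach Ivan.
Found Ivan.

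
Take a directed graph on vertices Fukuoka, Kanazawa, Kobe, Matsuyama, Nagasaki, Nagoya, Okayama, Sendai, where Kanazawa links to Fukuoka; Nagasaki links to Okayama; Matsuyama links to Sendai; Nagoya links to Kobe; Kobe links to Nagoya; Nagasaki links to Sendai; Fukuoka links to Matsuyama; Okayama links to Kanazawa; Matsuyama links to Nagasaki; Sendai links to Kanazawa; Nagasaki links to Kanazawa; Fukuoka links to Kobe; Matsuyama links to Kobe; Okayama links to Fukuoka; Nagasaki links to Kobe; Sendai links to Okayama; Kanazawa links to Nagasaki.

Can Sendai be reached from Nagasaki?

Yes

Explore from Nagasaki.
Distance 1: reach Kanazawa, Kobe, Okayama, Sendai.
Found Sendai.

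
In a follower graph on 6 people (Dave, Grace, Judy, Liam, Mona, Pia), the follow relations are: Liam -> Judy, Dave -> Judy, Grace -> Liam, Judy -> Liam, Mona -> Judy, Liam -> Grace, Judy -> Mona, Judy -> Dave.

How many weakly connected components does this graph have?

From Dave: component {Dave, Grace, Judy, Liam, Mona}.
From Pia: component {Pia}.
That's 2 components.

2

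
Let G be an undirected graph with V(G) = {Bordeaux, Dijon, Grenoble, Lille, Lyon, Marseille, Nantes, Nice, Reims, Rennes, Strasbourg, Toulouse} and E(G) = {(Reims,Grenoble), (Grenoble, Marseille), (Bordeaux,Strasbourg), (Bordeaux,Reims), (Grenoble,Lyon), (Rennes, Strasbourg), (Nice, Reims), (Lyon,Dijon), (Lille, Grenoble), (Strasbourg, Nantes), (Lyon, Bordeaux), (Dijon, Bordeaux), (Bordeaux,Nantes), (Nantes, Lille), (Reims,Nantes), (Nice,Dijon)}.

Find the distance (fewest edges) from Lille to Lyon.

2

Distance 0: Lille.
Distance 1: Grenoble, Nantes.
Distance 2: Bordeaux, Lyon, Marseille, Reims, Strasbourg — contains Lyon.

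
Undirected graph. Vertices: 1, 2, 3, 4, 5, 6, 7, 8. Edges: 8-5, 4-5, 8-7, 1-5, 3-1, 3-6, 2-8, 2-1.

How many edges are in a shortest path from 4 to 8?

Distance 0: 4.
Distance 1: 5.
Distance 2: 1, 8 — contains 8.

2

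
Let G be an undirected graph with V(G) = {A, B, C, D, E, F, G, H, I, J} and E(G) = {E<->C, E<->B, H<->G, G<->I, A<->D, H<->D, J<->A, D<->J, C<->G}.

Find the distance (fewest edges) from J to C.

Distance 0: J.
Distance 1: A, D.
Distance 2: H.
Distance 3: G.
Distance 4: C, I — contains C.

4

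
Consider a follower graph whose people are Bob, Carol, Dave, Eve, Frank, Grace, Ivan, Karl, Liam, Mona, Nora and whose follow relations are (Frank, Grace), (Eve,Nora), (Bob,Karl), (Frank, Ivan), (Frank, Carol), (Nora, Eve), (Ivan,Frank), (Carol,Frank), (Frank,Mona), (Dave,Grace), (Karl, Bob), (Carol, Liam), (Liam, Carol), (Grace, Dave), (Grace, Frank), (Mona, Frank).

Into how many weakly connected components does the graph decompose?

3

From Bob: component {Bob, Karl}.
From Carol: component {Carol, Dave, Frank, Grace, Ivan, Liam, Mona}.
From Eve: component {Eve, Nora}.
That's 3 components.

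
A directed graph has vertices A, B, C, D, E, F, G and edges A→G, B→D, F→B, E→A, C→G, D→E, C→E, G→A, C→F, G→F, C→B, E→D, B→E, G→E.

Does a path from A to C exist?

Explore from A.
Distance 1: reach G.
Distance 2: reach E, F.
Distance 3: reach B, D.
The search from A is exhausted; no directed path reaches C.

No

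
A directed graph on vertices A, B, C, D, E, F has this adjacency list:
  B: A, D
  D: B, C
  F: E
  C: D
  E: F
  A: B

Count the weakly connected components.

2

From A: component {A, B, C, D}.
From E: component {E, F}.
That's 2 components.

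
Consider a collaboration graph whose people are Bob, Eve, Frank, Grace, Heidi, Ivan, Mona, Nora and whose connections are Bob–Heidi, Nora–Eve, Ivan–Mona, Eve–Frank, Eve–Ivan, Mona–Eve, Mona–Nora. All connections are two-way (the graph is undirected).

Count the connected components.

From Bob: component {Bob, Heidi}.
From Eve: component {Eve, Frank, Ivan, Mona, Nora}.
From Grace: component {Grace}.
That's 3 components.

3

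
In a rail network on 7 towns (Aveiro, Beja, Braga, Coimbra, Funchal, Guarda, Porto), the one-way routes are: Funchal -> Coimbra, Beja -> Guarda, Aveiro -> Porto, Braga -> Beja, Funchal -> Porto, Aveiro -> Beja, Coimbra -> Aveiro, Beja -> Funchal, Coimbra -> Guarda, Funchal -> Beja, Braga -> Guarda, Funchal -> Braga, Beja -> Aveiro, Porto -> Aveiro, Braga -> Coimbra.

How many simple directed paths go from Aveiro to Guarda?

Aveiro→Beja→Funchal→Braga→Coimbra→Guarda
Aveiro→Beja→Funchal→Braga→Guarda
Aveiro→Beja→Funchal→Coimbra→Guarda
Aveiro→Beja→Guarda

4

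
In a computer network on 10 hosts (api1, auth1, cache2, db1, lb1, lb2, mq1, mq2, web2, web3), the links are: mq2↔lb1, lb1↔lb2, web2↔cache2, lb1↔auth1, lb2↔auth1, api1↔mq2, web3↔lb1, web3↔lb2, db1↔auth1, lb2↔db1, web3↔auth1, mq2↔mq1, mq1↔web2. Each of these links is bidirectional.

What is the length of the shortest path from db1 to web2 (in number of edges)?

Distance 0: db1.
Distance 1: auth1, lb2.
Distance 2: lb1, web3.
Distance 3: mq2.
Distance 4: api1, mq1.
Distance 5: web2 — contains web2.

5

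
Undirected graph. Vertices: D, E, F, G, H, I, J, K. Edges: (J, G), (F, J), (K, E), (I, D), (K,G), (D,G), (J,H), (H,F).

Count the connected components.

1

From D: component {D, E, F, G, H, I, J, K}.
That's 1 component.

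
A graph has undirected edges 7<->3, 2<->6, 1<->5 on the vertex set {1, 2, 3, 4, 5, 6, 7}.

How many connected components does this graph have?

4

From 1: component {1, 5}.
From 2: component {2, 6}.
From 3: component {3, 7}.
From 4: component {4}.
That's 4 components.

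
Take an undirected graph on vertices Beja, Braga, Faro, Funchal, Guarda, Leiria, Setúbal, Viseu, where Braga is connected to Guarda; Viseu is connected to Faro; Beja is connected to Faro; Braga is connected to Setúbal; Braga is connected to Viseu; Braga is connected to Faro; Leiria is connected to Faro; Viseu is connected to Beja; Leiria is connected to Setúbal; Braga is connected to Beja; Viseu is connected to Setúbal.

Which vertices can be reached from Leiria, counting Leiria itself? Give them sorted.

Beja, Braga, Faro, Guarda, Leiria, Setúbal, Viseu

Start at Leiria.
Its neighbours: Faro, Setúbal.
Then their neighbours: Beja, Braga, Viseu.
Then next layer: Guarda.
Nothing further is reachable.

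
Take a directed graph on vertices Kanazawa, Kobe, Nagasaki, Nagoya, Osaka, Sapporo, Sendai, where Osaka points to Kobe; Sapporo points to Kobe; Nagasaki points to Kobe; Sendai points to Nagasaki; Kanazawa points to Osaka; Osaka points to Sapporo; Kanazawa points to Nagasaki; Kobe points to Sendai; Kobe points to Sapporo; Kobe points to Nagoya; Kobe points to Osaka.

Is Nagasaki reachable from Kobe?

Explore from Kobe.
Distance 1: reach Nagoya, Osaka, Sapporo, Sendai.
Distance 2: reach Nagasaki.
Found Nagasaki.

Yes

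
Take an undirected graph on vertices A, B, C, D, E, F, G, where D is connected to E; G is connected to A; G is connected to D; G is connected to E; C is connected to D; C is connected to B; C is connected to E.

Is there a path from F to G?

No

F has no edges, so nothing is reachable from it.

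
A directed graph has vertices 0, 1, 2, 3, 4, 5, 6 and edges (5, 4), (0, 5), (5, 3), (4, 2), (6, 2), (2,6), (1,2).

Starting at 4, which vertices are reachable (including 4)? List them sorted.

2, 4, 6

Start at 4.
Its neighbours: 2.
Then their neighbours: 6.
Nothing further is reachable.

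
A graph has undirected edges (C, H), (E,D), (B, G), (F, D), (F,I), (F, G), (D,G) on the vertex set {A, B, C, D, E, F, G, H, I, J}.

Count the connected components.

4

From A: component {A}.
From B: component {B, D, E, F, G, I}.
From C: component {C, H}.
From J: component {J}.
That's 4 components.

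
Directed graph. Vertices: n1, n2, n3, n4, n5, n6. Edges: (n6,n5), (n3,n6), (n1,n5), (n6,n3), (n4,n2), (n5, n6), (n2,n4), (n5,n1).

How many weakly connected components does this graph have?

2

From n1: component {n1, n3, n5, n6}.
From n2: component {n2, n4}.
That's 2 components.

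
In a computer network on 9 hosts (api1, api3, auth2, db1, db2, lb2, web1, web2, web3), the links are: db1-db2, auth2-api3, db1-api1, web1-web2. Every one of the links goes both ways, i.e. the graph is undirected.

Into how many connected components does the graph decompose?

From api1: component {api1, db1, db2}.
From api3: component {api3, auth2}.
From lb2: component {lb2}.
From web1: component {web1, web2}.
From web3: component {web3}.
That's 5 components.

5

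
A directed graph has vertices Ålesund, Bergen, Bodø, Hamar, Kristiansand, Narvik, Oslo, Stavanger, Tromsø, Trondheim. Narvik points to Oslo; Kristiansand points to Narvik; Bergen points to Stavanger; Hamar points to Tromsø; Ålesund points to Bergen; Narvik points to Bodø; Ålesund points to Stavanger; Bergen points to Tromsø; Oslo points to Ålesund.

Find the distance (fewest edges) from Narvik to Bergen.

Distance 0: Narvik.
Distance 1: Bodø, Oslo.
Distance 2: Ålesund.
Distance 3: Bergen, Stavanger — contains Bergen.

3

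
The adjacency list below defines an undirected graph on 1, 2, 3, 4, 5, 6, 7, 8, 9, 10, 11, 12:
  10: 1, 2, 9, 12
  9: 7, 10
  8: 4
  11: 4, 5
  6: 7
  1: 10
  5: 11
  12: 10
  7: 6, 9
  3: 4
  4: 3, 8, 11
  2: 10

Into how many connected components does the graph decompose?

2

From 1: component {1, 2, 6, 7, 9, 10, 12}.
From 3: component {3, 4, 5, 8, 11}.
That's 2 components.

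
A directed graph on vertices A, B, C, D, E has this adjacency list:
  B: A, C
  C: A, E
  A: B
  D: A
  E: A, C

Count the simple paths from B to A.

3

B→A
B→C→A
B→C→E→A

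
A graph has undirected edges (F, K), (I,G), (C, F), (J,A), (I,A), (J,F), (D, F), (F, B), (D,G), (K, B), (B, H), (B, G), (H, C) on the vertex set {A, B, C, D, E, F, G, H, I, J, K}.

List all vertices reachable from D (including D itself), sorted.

A, B, C, D, F, G, H, I, J, K

Start at D.
Its neighbours: F, G.
Then their neighbours: B, C, I, J, K.
Then next layer: A, H.
Nothing further is reachable.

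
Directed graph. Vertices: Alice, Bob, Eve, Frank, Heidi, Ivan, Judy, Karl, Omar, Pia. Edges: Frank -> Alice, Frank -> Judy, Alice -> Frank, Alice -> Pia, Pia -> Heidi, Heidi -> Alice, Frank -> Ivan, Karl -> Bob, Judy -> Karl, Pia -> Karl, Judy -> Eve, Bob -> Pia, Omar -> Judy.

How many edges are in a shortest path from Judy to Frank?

Distance 0: Judy.
Distance 1: Eve, Karl.
Distance 2: Bob.
Distance 3: Pia.
Distance 4: Heidi.
Distance 5: Alice.
Distance 6: Frank — contains Frank.

6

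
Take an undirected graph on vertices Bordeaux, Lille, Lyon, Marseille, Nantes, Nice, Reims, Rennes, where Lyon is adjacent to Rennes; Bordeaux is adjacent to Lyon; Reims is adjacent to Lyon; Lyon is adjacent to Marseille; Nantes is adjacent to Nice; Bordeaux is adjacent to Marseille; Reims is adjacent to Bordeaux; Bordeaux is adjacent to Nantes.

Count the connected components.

From Bordeaux: component {Bordeaux, Lyon, Marseille, Nantes, Nice, Reims, Rennes}.
From Lille: component {Lille}.
That's 2 components.

2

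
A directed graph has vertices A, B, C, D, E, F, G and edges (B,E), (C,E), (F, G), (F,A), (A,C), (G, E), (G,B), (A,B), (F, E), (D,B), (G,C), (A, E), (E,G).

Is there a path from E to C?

Explore from E.
Distance 1: reach G.
Distance 2: reach B, C.
Found C.

Yes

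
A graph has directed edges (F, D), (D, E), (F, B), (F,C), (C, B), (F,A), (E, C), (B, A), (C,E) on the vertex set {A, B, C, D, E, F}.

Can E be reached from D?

Yes

Explore from D.
Distance 1: reach E.
Found E.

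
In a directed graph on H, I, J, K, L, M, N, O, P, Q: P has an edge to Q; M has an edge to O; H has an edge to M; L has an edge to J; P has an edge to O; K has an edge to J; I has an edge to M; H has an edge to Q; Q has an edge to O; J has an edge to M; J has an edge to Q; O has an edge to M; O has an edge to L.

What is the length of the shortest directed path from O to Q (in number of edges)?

3

Distance 0: O.
Distance 1: L, M.
Distance 2: J.
Distance 3: Q — contains Q.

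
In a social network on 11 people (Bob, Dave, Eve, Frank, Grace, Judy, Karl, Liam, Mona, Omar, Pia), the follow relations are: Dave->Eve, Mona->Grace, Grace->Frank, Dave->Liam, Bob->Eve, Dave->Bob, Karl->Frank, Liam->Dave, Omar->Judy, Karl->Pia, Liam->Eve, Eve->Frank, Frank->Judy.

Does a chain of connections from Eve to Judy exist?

Explore from Eve.
Distance 1: reach Frank.
Distance 2: reach Judy.
Found Judy.

Yes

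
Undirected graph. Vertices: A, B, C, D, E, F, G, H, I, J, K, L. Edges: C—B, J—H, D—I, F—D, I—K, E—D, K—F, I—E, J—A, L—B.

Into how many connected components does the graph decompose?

From A: component {A, H, J}.
From B: component {B, C, L}.
From D: component {D, E, F, I, K}.
From G: component {G}.
That's 4 components.

4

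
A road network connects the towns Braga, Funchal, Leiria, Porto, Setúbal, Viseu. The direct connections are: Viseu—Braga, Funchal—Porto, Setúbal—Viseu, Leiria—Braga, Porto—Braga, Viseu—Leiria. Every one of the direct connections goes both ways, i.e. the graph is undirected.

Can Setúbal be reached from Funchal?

Explore from Funchal.
Distance 1: reach Porto.
Distance 2: reach Braga.
Distance 3: reach Leiria, Viseu.
Distance 4: reach Setúbal.
Found Setúbal.

Yes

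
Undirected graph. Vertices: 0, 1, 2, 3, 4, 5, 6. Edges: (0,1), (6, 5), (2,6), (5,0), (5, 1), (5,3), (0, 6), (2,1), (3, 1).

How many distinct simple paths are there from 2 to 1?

7

2–1
2–6–0–1
2–6–0–5–1
2–6–0–5–3–1
2–6–5–0–1
2–6–5–1
2–6–5–3–1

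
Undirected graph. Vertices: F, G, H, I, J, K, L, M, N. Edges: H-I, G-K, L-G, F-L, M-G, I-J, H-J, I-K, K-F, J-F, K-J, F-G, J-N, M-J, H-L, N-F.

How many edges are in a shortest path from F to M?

Distance 0: F.
Distance 1: G, J, K, L, N.
Distance 2: H, I, M — contains M.

2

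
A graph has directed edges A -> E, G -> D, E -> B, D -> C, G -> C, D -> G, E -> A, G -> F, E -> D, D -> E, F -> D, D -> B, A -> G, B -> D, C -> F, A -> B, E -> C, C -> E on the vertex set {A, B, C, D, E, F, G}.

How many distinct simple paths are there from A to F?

15

A→B→D→C→F
A→B→D→E→C→F
A→B→D→G→C→F
A→B→D→G→F
A→E→B→D→C→F
A→E→B→D→G→C→F
A→E→B→D→G→F
A→E→C→F
A→E→D→C→F
A→E→D→G→C→F
A→E→D→G→F
A→G→C→F
A→G→D→C→F
A→G→D→E→C→F
A→G→F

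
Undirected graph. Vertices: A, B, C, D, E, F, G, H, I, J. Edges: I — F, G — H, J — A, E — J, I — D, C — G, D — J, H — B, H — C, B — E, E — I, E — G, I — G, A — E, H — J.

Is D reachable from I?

Explore from I.
Distance 1: reach D, E, F, G.
Found D.

Yes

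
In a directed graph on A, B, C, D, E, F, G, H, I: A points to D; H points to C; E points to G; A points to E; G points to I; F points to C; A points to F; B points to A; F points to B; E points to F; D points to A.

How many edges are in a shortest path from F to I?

Distance 0: F.
Distance 1: B, C.
Distance 2: A.
Distance 3: D, E.
Distance 4: G.
Distance 5: I — contains I.

5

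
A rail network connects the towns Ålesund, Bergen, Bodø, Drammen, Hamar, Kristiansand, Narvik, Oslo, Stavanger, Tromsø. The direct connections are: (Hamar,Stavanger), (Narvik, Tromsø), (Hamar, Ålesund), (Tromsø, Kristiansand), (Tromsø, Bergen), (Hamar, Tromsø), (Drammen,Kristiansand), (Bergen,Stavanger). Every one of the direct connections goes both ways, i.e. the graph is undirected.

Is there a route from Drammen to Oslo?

No

Explore from Drammen.
Distance 1: reach Kristiansand.
Distance 2: reach Tromsø.
Distance 3: reach Bergen, Hamar, Narvik.
Distance 4: reach Ålesund, Stavanger.
The search is exhausted without reaching Oslo; it lies in a different component.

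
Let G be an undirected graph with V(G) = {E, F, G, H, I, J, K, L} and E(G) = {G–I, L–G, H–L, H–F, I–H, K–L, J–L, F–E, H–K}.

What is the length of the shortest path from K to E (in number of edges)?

Distance 0: K.
Distance 1: H, L.
Distance 2: F, G, I, J.
Distance 3: E — contains E.

3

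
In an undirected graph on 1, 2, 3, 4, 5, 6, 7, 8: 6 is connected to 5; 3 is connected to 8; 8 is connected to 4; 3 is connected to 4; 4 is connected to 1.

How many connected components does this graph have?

4

From 1: component {1, 3, 4, 8}.
From 2: component {2}.
From 5: component {5, 6}.
From 7: component {7}.
That's 4 components.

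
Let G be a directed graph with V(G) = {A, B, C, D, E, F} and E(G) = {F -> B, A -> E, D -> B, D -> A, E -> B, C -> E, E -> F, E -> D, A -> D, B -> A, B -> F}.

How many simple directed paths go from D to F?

4

D→A→E→B→F
D→A→E→F
D→B→A→E→F
D→B→F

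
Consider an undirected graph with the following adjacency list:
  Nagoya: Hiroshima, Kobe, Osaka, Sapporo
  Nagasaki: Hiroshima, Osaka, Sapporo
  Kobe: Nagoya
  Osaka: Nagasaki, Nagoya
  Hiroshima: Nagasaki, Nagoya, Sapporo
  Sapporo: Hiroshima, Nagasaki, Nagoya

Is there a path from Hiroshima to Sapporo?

Explore from Hiroshima.
Distance 1: reach Nagasaki, Nagoya, Sapporo.
Found Sapporo.

Yes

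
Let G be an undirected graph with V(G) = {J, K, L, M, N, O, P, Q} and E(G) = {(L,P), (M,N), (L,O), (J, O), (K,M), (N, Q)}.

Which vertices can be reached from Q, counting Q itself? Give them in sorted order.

Start at Q.
Its neighbours: N.
Then their neighbours: M.
Then next layer: K.
Nothing further is reachable.

K, M, N, Q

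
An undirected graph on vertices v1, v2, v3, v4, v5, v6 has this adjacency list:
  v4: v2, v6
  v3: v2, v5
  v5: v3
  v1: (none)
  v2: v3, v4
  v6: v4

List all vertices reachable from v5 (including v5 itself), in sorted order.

Start at v5.
Its neighbours: v3.
Then their neighbours: v2.
Then next layer: v4.
Then next layer: v6.
Nothing further is reachable.

v2, v3, v4, v5, v6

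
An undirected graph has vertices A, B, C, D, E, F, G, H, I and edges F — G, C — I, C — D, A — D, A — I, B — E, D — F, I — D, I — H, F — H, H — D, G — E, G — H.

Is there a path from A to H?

Yes

Explore from A.
Distance 1: reach D, I.
Distance 2: reach C, F, H.
Found H.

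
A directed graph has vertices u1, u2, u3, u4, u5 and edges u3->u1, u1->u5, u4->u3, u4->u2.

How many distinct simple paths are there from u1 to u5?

u1→u5

1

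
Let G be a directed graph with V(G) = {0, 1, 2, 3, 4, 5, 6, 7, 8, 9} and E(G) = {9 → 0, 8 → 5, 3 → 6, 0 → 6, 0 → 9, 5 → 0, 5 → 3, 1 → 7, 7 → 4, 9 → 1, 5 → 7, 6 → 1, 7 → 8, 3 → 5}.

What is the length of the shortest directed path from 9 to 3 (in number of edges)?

Distance 0: 9.
Distance 1: 0, 1.
Distance 2: 6, 7.
Distance 3: 4, 8.
Distance 4: 5.
Distance 5: 3 — contains 3.

5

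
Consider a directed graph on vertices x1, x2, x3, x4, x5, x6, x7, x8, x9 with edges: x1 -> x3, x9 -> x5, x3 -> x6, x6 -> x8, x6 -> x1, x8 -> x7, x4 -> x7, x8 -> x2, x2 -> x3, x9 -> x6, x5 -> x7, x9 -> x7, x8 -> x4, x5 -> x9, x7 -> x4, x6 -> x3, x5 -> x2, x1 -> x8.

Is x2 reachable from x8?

Yes

Explore from x8.
Distance 1: reach x2, x4, x7.
Found x2.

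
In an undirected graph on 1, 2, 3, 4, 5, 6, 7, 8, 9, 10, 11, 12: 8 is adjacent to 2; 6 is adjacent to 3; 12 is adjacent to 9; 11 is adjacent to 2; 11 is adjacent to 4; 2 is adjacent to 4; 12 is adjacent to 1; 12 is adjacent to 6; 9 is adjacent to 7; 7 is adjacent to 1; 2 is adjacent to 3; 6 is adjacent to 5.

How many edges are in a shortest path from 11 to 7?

6

Distance 0: 11.
Distance 1: 2, 4.
Distance 2: 3, 8.
Distance 3: 6.
Distance 4: 5, 12.
Distance 5: 1, 9.
Distance 6: 7 — contains 7.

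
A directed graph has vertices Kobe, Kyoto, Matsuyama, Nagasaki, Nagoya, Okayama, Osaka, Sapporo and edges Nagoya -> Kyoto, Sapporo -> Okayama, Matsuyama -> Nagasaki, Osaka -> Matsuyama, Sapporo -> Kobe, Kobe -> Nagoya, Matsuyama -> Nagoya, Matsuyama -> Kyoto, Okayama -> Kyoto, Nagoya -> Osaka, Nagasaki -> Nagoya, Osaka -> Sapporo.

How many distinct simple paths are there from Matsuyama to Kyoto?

Matsuyama→Kyoto
Matsuyama→Nagasaki→Nagoya→Kyoto
Matsuyama→Nagasaki→Nagoya→Osaka→Sapporo→Okayama→Kyoto
Matsuyama→Nagoya→Kyoto
Matsuyama→Nagoya→Osaka→Sapporo→Okayama→Kyoto

5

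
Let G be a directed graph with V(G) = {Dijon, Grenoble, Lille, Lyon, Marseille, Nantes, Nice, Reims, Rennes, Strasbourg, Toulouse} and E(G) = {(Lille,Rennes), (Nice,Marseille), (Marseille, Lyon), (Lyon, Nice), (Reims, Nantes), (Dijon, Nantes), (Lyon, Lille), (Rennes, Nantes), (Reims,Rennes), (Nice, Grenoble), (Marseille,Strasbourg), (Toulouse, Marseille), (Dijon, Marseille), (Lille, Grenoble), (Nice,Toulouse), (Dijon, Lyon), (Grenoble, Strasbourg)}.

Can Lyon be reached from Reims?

No

Explore from Reims.
Distance 1: reach Nantes, Rennes.
The search from Reims is exhausted; no directed path reaches Lyon.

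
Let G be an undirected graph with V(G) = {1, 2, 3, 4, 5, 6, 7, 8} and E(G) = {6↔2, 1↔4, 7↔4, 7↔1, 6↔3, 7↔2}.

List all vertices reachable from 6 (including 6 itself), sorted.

1, 2, 3, 4, 6, 7

Start at 6.
Its neighbours: 2, 3.
Then their neighbours: 7.
Then next layer: 1, 4.
Nothing further is reachable.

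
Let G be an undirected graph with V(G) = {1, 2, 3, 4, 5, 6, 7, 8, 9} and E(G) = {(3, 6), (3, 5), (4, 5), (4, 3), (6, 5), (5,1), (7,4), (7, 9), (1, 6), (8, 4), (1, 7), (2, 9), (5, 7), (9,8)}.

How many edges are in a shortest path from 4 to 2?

3

Distance 0: 4.
Distance 1: 3, 5, 7, 8.
Distance 2: 1, 6, 9.
Distance 3: 2 — contains 2.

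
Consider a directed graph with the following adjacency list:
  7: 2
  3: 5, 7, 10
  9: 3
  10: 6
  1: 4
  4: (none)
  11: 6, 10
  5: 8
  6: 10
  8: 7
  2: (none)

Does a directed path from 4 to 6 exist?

No

4 has no outgoing edges, so nothing is reachable from it.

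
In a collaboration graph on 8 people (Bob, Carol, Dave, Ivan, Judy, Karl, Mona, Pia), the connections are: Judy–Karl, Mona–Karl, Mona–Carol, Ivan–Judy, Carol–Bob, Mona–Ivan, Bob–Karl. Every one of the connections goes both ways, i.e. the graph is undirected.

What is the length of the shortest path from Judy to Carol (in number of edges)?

3

Distance 0: Judy.
Distance 1: Ivan, Karl.
Distance 2: Bob, Mona.
Distance 3: Carol — contains Carol.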